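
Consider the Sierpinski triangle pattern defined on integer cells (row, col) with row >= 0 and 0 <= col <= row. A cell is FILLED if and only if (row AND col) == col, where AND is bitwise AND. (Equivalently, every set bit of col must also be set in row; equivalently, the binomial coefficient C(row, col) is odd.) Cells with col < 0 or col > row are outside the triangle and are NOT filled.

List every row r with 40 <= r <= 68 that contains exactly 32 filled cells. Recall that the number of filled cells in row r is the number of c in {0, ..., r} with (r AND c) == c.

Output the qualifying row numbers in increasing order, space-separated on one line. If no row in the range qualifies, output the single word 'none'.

Answer: 47 55 59 61 62

Derivation:
Row r has 2^popcount(r) filled cells, so we need popcount(r) = log2(32) = 5.
Scan r = 40..68 and keep those with exactly 5 one-bits:
r=40=101000 popcount=2 -> skip
r=41=101001 popcount=3 -> skip
r=42=101010 popcount=3 -> skip
r=43=101011 popcount=4 -> skip
r=44=101100 popcount=3 -> skip
r=45=101101 popcount=4 -> skip
r=46=101110 popcount=4 -> skip
r=47=101111 popcount=5 -> KEEP
r=48=110000 popcount=2 -> skip
r=49=110001 popcount=3 -> skip
r=50=110010 popcount=3 -> skip
r=51=110011 popcount=4 -> skip
r=52=110100 popcount=3 -> skip
r=53=110101 popcount=4 -> skip
r=54=110110 popcount=4 -> skip
r=55=110111 popcount=5 -> KEEP
r=56=111000 popcount=3 -> skip
r=57=111001 popcount=4 -> skip
r=58=111010 popcount=4 -> skip
r=59=111011 popcount=5 -> KEEP
r=60=111100 popcount=4 -> skip
r=61=111101 popcount=5 -> KEEP
r=62=111110 popcount=5 -> KEEP
r=63=111111 popcount=6 -> skip
r=64=1000000 popcount=1 -> skip
r=65=1000001 popcount=2 -> skip
r=66=1000010 popcount=2 -> skip
r=67=1000011 popcount=3 -> skip
r=68=1000100 popcount=2 -> skip
Kept rows: 47 55 59 61 62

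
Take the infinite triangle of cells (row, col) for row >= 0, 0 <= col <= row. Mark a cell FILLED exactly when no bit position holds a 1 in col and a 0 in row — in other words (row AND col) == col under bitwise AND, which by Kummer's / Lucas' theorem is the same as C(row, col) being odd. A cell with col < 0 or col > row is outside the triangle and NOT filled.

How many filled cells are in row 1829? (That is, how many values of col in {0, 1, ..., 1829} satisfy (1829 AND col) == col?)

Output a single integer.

1829 in binary = 11100100101
popcount(1829) = number of 1-bits in 11100100101 = 6
A col c satisfies (1829 AND c) == c iff every set bit of c is also set in 1829; each of the 6 set bits of 1829 can independently be on or off in c.
count = 2^6 = 64

Answer: 64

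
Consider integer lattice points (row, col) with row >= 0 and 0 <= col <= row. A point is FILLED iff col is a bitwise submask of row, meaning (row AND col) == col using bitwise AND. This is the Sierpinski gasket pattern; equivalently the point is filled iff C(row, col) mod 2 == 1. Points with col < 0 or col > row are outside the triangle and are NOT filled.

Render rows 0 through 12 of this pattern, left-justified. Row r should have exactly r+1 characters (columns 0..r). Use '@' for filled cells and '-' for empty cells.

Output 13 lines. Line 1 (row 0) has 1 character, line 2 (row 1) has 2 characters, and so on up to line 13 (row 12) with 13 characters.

r0=0: @
r1=1: @@
r2=10: @-@
r3=11: @@@@
r4=100: @---@
r5=101: @@--@@
r6=110: @-@-@-@
r7=111: @@@@@@@@
r8=1000: @-------@
r9=1001: @@------@@
r10=1010: @-@-----@-@
r11=1011: @@@@----@@@@
r12=1100: @---@---@---@

Answer: @
@@
@-@
@@@@
@---@
@@--@@
@-@-@-@
@@@@@@@@
@-------@
@@------@@
@-@-----@-@
@@@@----@@@@
@---@---@---@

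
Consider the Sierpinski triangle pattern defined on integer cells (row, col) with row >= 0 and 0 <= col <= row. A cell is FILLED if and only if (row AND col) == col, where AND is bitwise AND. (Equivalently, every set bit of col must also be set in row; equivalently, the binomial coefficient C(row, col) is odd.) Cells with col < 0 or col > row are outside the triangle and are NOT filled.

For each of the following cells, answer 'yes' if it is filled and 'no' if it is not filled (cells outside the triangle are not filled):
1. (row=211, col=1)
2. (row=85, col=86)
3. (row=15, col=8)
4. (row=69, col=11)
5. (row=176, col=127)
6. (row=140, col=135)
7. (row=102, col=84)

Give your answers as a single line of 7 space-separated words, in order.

Answer: yes no yes no no no no

Derivation:
(211,1): row=0b11010011, col=0b1, row AND col = 0b1 = 1; 1 == 1 -> filled
(85,86): col outside [0, 85] -> not filled
(15,8): row=0b1111, col=0b1000, row AND col = 0b1000 = 8; 8 == 8 -> filled
(69,11): row=0b1000101, col=0b1011, row AND col = 0b1 = 1; 1 != 11 -> empty
(176,127): row=0b10110000, col=0b1111111, row AND col = 0b110000 = 48; 48 != 127 -> empty
(140,135): row=0b10001100, col=0b10000111, row AND col = 0b10000100 = 132; 132 != 135 -> empty
(102,84): row=0b1100110, col=0b1010100, row AND col = 0b1000100 = 68; 68 != 84 -> empty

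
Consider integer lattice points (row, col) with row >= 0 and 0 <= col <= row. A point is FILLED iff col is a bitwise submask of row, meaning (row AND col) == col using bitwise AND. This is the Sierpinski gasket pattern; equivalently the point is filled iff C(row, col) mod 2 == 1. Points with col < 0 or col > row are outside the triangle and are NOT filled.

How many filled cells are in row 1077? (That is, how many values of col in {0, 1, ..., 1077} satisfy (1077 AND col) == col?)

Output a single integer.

1077 in binary = 10000110101
popcount(1077) = number of 1-bits in 10000110101 = 5
A col c satisfies (1077 AND c) == c iff every set bit of c is also set in 1077; each of the 5 set bits of 1077 can independently be on or off in c.
count = 2^5 = 32

Answer: 32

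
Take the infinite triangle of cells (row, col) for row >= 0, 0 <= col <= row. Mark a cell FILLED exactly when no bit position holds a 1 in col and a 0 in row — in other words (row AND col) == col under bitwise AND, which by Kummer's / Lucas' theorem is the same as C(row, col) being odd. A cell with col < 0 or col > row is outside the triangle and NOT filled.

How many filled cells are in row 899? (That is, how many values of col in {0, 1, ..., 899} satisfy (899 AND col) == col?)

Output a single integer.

899 in binary = 1110000011
popcount(899) = number of 1-bits in 1110000011 = 5
A col c satisfies (899 AND c) == c iff every set bit of c is also set in 899; each of the 5 set bits of 899 can independently be on or off in c.
count = 2^5 = 32

Answer: 32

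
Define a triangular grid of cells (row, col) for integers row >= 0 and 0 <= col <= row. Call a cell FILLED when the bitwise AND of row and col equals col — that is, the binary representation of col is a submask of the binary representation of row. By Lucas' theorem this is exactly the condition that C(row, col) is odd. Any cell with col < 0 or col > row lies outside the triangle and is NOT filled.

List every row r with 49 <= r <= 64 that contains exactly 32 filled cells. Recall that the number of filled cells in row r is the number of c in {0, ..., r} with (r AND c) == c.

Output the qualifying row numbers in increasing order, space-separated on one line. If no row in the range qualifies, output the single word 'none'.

Answer: 55 59 61 62

Derivation:
Row r has 2^popcount(r) filled cells, so we need popcount(r) = log2(32) = 5.
Scan r = 49..64 and keep those with exactly 5 one-bits:
r=49=110001 popcount=3 -> skip
r=50=110010 popcount=3 -> skip
r=51=110011 popcount=4 -> skip
r=52=110100 popcount=3 -> skip
r=53=110101 popcount=4 -> skip
r=54=110110 popcount=4 -> skip
r=55=110111 popcount=5 -> KEEP
r=56=111000 popcount=3 -> skip
r=57=111001 popcount=4 -> skip
r=58=111010 popcount=4 -> skip
r=59=111011 popcount=5 -> KEEP
r=60=111100 popcount=4 -> skip
r=61=111101 popcount=5 -> KEEP
r=62=111110 popcount=5 -> KEEP
r=63=111111 popcount=6 -> skip
r=64=1000000 popcount=1 -> skip
Kept rows: 55 59 61 62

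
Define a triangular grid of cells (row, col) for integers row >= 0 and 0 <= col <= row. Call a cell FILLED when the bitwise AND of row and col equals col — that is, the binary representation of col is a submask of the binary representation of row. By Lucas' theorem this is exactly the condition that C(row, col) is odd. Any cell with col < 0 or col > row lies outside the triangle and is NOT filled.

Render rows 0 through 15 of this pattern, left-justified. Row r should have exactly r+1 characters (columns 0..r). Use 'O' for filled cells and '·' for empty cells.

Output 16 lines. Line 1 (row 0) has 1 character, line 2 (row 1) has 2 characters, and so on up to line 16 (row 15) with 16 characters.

Answer: O
OO
O·O
OOOO
O···O
OO··OO
O·O·O·O
OOOOOOOO
O·······O
OO······OO
O·O·····O·O
OOOO····OOOO
O···O···O···O
OO··OO··OO··OO
O·O·O·O·O·O·O·O
OOOOOOOOOOOOOOOO

Derivation:
r0=0: O
r1=1: OO
r2=10: O·O
r3=11: OOOO
r4=100: O···O
r5=101: OO··OO
r6=110: O·O·O·O
r7=111: OOOOOOOO
r8=1000: O·······O
r9=1001: OO······OO
r10=1010: O·O·····O·O
r11=1011: OOOO····OOOO
r12=1100: O···O···O···O
r13=1101: OO··OO··OO··OO
r14=1110: O·O·O·O·O·O·O·O
r15=1111: OOOOOOOOOOOOOOOO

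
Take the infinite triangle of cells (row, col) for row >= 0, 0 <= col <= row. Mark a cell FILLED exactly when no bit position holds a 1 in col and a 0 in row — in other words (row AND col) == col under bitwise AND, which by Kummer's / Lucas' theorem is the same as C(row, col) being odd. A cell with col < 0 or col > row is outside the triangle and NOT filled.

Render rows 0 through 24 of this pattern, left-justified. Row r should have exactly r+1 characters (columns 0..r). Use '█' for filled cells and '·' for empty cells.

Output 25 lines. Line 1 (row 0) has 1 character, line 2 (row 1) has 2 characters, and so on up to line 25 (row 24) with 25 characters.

r0=0: █
r1=1: ██
r2=10: █·█
r3=11: ████
r4=100: █···█
r5=101: ██··██
r6=110: █·█·█·█
r7=111: ████████
r8=1000: █·······█
r9=1001: ██······██
r10=1010: █·█·····█·█
r11=1011: ████····████
r12=1100: █···█···█···█
r13=1101: ██··██··██··██
r14=1110: █·█·█·█·█·█·█·█
r15=1111: ████████████████
r16=10000: █···············█
r17=10001: ██··············██
r18=10010: █·█·············█·█
r19=10011: ████············████
r20=10100: █···█···········█···█
r21=10101: ██··██··········██··██
r22=10110: █·█·█·█·········█·█·█·█
r23=10111: ████████········████████
r24=11000: █·······█·······█·······█

Answer: █
██
█·█
████
█···█
██··██
█·█·█·█
████████
█·······█
██······██
█·█·····█·█
████····████
█···█···█···█
██··██··██··██
█·█·█·█·█·█·█·█
████████████████
█···············█
██··············██
█·█·············█·█
████············████
█···█···········█···█
██··██··········██··██
█·█·█·█·········█·█·█·█
████████········████████
█·······█·······█·······█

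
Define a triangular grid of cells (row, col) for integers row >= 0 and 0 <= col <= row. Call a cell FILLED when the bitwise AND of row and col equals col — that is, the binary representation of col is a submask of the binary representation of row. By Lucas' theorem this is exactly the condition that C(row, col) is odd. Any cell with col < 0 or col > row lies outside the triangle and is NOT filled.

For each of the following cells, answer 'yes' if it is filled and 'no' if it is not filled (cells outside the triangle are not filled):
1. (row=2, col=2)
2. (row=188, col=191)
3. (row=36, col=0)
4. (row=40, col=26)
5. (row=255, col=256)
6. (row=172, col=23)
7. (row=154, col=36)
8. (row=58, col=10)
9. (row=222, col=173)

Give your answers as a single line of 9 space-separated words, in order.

(2,2): row=0b10, col=0b10, row AND col = 0b10 = 2; 2 == 2 -> filled
(188,191): col outside [0, 188] -> not filled
(36,0): row=0b100100, col=0b0, row AND col = 0b0 = 0; 0 == 0 -> filled
(40,26): row=0b101000, col=0b11010, row AND col = 0b1000 = 8; 8 != 26 -> empty
(255,256): col outside [0, 255] -> not filled
(172,23): row=0b10101100, col=0b10111, row AND col = 0b100 = 4; 4 != 23 -> empty
(154,36): row=0b10011010, col=0b100100, row AND col = 0b0 = 0; 0 != 36 -> empty
(58,10): row=0b111010, col=0b1010, row AND col = 0b1010 = 10; 10 == 10 -> filled
(222,173): row=0b11011110, col=0b10101101, row AND col = 0b10001100 = 140; 140 != 173 -> empty

Answer: yes no yes no no no no yes no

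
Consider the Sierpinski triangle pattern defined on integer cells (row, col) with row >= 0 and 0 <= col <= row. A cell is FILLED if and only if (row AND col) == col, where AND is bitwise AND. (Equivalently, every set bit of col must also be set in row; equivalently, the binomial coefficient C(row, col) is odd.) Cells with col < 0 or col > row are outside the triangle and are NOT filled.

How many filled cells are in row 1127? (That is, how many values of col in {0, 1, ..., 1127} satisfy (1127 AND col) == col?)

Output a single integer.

Answer: 64

Derivation:
1127 in binary = 10001100111
popcount(1127) = number of 1-bits in 10001100111 = 6
A col c satisfies (1127 AND c) == c iff every set bit of c is also set in 1127; each of the 6 set bits of 1127 can independently be on or off in c.
count = 2^6 = 64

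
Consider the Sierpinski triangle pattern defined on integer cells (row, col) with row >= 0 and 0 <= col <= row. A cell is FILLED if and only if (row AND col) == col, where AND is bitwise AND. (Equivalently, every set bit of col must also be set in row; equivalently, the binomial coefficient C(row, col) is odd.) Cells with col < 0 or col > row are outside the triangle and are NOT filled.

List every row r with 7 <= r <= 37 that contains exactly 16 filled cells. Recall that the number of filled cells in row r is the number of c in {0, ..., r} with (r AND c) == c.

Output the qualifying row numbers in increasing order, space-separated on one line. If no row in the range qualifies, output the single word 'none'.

Answer: 15 23 27 29 30

Derivation:
Row r has 2^popcount(r) filled cells, so we need popcount(r) = log2(16) = 4.
Scan r = 7..37 and keep those with exactly 4 one-bits:
r=7=111 popcount=3 -> skip
r=8=1000 popcount=1 -> skip
r=9=1001 popcount=2 -> skip
r=10=1010 popcount=2 -> skip
r=11=1011 popcount=3 -> skip
r=12=1100 popcount=2 -> skip
r=13=1101 popcount=3 -> skip
r=14=1110 popcount=3 -> skip
r=15=1111 popcount=4 -> KEEP
r=16=10000 popcount=1 -> skip
r=17=10001 popcount=2 -> skip
r=18=10010 popcount=2 -> skip
r=19=10011 popcount=3 -> skip
r=20=10100 popcount=2 -> skip
r=21=10101 popcount=3 -> skip
r=22=10110 popcount=3 -> skip
r=23=10111 popcount=4 -> KEEP
r=24=11000 popcount=2 -> skip
r=25=11001 popcount=3 -> skip
r=26=11010 popcount=3 -> skip
r=27=11011 popcount=4 -> KEEP
r=28=11100 popcount=3 -> skip
r=29=11101 popcount=4 -> KEEP
r=30=11110 popcount=4 -> KEEP
r=31=11111 popcount=5 -> skip
r=32=100000 popcount=1 -> skip
r=33=100001 popcount=2 -> skip
r=34=100010 popcount=2 -> skip
r=35=100011 popcount=3 -> skip
r=36=100100 popcount=2 -> skip
r=37=100101 popcount=3 -> skip
Kept rows: 15 23 27 29 30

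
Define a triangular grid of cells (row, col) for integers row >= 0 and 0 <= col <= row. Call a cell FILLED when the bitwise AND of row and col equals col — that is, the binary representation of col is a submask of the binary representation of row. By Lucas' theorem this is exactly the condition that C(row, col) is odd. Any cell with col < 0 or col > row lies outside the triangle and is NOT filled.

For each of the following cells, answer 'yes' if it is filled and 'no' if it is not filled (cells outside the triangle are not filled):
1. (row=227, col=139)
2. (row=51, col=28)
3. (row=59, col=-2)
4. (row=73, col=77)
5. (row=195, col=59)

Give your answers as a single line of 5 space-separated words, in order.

Answer: no no no no no

Derivation:
(227,139): row=0b11100011, col=0b10001011, row AND col = 0b10000011 = 131; 131 != 139 -> empty
(51,28): row=0b110011, col=0b11100, row AND col = 0b10000 = 16; 16 != 28 -> empty
(59,-2): col outside [0, 59] -> not filled
(73,77): col outside [0, 73] -> not filled
(195,59): row=0b11000011, col=0b111011, row AND col = 0b11 = 3; 3 != 59 -> empty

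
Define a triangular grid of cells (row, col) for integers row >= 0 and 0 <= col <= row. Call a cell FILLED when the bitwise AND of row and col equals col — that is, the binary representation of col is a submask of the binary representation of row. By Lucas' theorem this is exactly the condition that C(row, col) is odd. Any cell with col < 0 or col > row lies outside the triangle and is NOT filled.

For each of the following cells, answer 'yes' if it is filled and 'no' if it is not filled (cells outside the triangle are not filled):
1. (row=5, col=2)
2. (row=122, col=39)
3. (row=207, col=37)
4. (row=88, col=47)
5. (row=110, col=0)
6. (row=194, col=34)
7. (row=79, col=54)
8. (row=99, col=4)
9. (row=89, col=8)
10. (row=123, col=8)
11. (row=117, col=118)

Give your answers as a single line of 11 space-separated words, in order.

Answer: no no no no yes no no no yes yes no

Derivation:
(5,2): row=0b101, col=0b10, row AND col = 0b0 = 0; 0 != 2 -> empty
(122,39): row=0b1111010, col=0b100111, row AND col = 0b100010 = 34; 34 != 39 -> empty
(207,37): row=0b11001111, col=0b100101, row AND col = 0b101 = 5; 5 != 37 -> empty
(88,47): row=0b1011000, col=0b101111, row AND col = 0b1000 = 8; 8 != 47 -> empty
(110,0): row=0b1101110, col=0b0, row AND col = 0b0 = 0; 0 == 0 -> filled
(194,34): row=0b11000010, col=0b100010, row AND col = 0b10 = 2; 2 != 34 -> empty
(79,54): row=0b1001111, col=0b110110, row AND col = 0b110 = 6; 6 != 54 -> empty
(99,4): row=0b1100011, col=0b100, row AND col = 0b0 = 0; 0 != 4 -> empty
(89,8): row=0b1011001, col=0b1000, row AND col = 0b1000 = 8; 8 == 8 -> filled
(123,8): row=0b1111011, col=0b1000, row AND col = 0b1000 = 8; 8 == 8 -> filled
(117,118): col outside [0, 117] -> not filled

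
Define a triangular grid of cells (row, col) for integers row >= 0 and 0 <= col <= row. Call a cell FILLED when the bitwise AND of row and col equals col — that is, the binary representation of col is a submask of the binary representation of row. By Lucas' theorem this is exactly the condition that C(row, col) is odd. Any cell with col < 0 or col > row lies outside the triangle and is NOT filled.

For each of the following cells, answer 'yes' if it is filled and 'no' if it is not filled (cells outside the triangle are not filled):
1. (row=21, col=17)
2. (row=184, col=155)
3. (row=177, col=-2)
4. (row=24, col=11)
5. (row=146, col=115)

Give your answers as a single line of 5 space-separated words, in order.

Answer: yes no no no no

Derivation:
(21,17): row=0b10101, col=0b10001, row AND col = 0b10001 = 17; 17 == 17 -> filled
(184,155): row=0b10111000, col=0b10011011, row AND col = 0b10011000 = 152; 152 != 155 -> empty
(177,-2): col outside [0, 177] -> not filled
(24,11): row=0b11000, col=0b1011, row AND col = 0b1000 = 8; 8 != 11 -> empty
(146,115): row=0b10010010, col=0b1110011, row AND col = 0b10010 = 18; 18 != 115 -> empty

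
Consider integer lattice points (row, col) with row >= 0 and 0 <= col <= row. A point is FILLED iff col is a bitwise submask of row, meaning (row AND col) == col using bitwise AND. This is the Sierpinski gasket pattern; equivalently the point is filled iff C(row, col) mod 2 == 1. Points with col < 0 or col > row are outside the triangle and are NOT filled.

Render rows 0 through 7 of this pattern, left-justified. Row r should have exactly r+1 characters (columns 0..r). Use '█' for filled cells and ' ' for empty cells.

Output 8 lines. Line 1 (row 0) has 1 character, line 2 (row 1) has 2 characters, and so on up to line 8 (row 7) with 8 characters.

r0=0: █
r1=1: ██
r2=10: █ █
r3=11: ████
r4=100: █   █
r5=101: ██  ██
r6=110: █ █ █ █
r7=111: ████████

Answer: █
██
█ █
████
█   █
██  ██
█ █ █ █
████████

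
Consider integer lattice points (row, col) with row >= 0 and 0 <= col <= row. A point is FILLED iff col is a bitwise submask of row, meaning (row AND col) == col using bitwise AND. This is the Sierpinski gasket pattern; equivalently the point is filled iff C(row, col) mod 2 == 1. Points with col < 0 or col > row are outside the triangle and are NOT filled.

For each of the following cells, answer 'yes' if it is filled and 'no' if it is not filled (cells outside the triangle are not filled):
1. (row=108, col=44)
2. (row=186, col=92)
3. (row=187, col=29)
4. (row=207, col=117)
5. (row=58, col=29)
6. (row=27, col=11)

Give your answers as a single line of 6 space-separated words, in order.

Answer: yes no no no no yes

Derivation:
(108,44): row=0b1101100, col=0b101100, row AND col = 0b101100 = 44; 44 == 44 -> filled
(186,92): row=0b10111010, col=0b1011100, row AND col = 0b11000 = 24; 24 != 92 -> empty
(187,29): row=0b10111011, col=0b11101, row AND col = 0b11001 = 25; 25 != 29 -> empty
(207,117): row=0b11001111, col=0b1110101, row AND col = 0b1000101 = 69; 69 != 117 -> empty
(58,29): row=0b111010, col=0b11101, row AND col = 0b11000 = 24; 24 != 29 -> empty
(27,11): row=0b11011, col=0b1011, row AND col = 0b1011 = 11; 11 == 11 -> filled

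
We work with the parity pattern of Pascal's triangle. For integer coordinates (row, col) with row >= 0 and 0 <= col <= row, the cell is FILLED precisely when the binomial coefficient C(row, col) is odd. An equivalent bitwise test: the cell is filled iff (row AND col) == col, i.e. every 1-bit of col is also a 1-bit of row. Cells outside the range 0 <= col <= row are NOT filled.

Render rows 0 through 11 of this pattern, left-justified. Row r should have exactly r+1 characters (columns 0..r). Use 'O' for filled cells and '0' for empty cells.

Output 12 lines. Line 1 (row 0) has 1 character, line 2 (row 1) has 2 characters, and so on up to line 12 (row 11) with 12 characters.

Answer: O
OO
O0O
OOOO
O000O
OO00OO
O0O0O0O
OOOOOOOO
O0000000O
OO000000OO
O0O00000O0O
OOOO0000OOOO

Derivation:
r0=0: O
r1=1: OO
r2=10: O0O
r3=11: OOOO
r4=100: O000O
r5=101: OO00OO
r6=110: O0O0O0O
r7=111: OOOOOOOO
r8=1000: O0000000O
r9=1001: OO000000OO
r10=1010: O0O00000O0O
r11=1011: OOOO0000OOOO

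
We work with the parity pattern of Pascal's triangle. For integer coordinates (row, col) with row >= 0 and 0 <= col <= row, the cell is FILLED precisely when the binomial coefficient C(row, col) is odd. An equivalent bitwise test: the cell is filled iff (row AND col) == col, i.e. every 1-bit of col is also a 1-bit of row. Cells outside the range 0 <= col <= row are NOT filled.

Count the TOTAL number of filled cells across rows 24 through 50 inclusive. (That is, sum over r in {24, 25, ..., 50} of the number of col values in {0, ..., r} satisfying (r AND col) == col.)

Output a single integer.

r24=11000 pc2: +4 =4
r25=11001 pc3: +8 =12
r26=11010 pc3: +8 =20
r27=11011 pc4: +16 =36
r28=11100 pc3: +8 =44
r29=11101 pc4: +16 =60
r30=11110 pc4: +16 =76
r31=11111 pc5: +32 =108
r32=100000 pc1: +2 =110
r33=100001 pc2: +4 =114
r34=100010 pc2: +4 =118
r35=100011 pc3: +8 =126
r36=100100 pc2: +4 =130
r37=100101 pc3: +8 =138
r38=100110 pc3: +8 =146
r39=100111 pc4: +16 =162
r40=101000 pc2: +4 =166
r41=101001 pc3: +8 =174
r42=101010 pc3: +8 =182
r43=101011 pc4: +16 =198
r44=101100 pc3: +8 =206
r45=101101 pc4: +16 =222
r46=101110 pc4: +16 =238
r47=101111 pc5: +32 =270
r48=110000 pc2: +4 =274
r49=110001 pc3: +8 =282
r50=110010 pc3: +8 =290

Answer: 290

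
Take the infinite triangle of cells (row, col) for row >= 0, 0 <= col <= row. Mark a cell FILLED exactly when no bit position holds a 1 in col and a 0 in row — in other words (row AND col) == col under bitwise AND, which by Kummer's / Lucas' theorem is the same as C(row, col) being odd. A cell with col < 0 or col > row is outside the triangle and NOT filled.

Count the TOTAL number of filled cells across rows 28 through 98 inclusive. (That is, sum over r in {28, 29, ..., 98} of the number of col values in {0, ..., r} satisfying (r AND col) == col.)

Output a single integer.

Answer: 1064

Derivation:
r28=11100 pc3: +8 =8
r29=11101 pc4: +16 =24
r30=11110 pc4: +16 =40
r31=11111 pc5: +32 =72
r32=100000 pc1: +2 =74
r33=100001 pc2: +4 =78
r34=100010 pc2: +4 =82
r35=100011 pc3: +8 =90
r36=100100 pc2: +4 =94
r37=100101 pc3: +8 =102
r38=100110 pc3: +8 =110
r39=100111 pc4: +16 =126
r40=101000 pc2: +4 =130
r41=101001 pc3: +8 =138
r42=101010 pc3: +8 =146
r43=101011 pc4: +16 =162
r44=101100 pc3: +8 =170
r45=101101 pc4: +16 =186
r46=101110 pc4: +16 =202
r47=101111 pc5: +32 =234
r48=110000 pc2: +4 =238
r49=110001 pc3: +8 =246
r50=110010 pc3: +8 =254
r51=110011 pc4: +16 =270
r52=110100 pc3: +8 =278
r53=110101 pc4: +16 =294
r54=110110 pc4: +16 =310
r55=110111 pc5: +32 =342
r56=111000 pc3: +8 =350
r57=111001 pc4: +16 =366
r58=111010 pc4: +16 =382
r59=111011 pc5: +32 =414
r60=111100 pc4: +16 =430
r61=111101 pc5: +32 =462
r62=111110 pc5: +32 =494
r63=111111 pc6: +64 =558
r64=1000000 pc1: +2 =560
r65=1000001 pc2: +4 =564
r66=1000010 pc2: +4 =568
r67=1000011 pc3: +8 =576
r68=1000100 pc2: +4 =580
r69=1000101 pc3: +8 =588
r70=1000110 pc3: +8 =596
r71=1000111 pc4: +16 =612
r72=1001000 pc2: +4 =616
r73=1001001 pc3: +8 =624
r74=1001010 pc3: +8 =632
r75=1001011 pc4: +16 =648
r76=1001100 pc3: +8 =656
r77=1001101 pc4: +16 =672
r78=1001110 pc4: +16 =688
r79=1001111 pc5: +32 =720
r80=1010000 pc2: +4 =724
r81=1010001 pc3: +8 =732
r82=1010010 pc3: +8 =740
r83=1010011 pc4: +16 =756
r84=1010100 pc3: +8 =764
r85=1010101 pc4: +16 =780
r86=1010110 pc4: +16 =796
r87=1010111 pc5: +32 =828
r88=1011000 pc3: +8 =836
r89=1011001 pc4: +16 =852
r90=1011010 pc4: +16 =868
r91=1011011 pc5: +32 =900
r92=1011100 pc4: +16 =916
r93=1011101 pc5: +32 =948
r94=1011110 pc5: +32 =980
r95=1011111 pc6: +64 =1044
r96=1100000 pc2: +4 =1048
r97=1100001 pc3: +8 =1056
r98=1100010 pc3: +8 =1064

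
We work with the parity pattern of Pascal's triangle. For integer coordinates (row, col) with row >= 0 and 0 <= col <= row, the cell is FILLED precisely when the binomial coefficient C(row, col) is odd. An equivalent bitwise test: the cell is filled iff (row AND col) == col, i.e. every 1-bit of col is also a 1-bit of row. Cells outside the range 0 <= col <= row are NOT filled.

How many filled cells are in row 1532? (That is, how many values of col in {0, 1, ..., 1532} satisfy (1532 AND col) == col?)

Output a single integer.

1532 in binary = 10111111100
popcount(1532) = number of 1-bits in 10111111100 = 8
A col c satisfies (1532 AND c) == c iff every set bit of c is also set in 1532; each of the 8 set bits of 1532 can independently be on or off in c.
count = 2^8 = 256

Answer: 256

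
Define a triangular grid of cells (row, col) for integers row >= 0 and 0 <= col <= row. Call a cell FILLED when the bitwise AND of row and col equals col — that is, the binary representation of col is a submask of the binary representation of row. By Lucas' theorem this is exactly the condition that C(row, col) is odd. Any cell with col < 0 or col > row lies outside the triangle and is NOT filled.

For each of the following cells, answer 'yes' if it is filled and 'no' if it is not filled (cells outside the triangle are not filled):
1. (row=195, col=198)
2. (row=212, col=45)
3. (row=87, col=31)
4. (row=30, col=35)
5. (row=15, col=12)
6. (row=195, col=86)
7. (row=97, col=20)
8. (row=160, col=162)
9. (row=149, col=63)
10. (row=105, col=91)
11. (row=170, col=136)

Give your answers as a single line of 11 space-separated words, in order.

(195,198): col outside [0, 195] -> not filled
(212,45): row=0b11010100, col=0b101101, row AND col = 0b100 = 4; 4 != 45 -> empty
(87,31): row=0b1010111, col=0b11111, row AND col = 0b10111 = 23; 23 != 31 -> empty
(30,35): col outside [0, 30] -> not filled
(15,12): row=0b1111, col=0b1100, row AND col = 0b1100 = 12; 12 == 12 -> filled
(195,86): row=0b11000011, col=0b1010110, row AND col = 0b1000010 = 66; 66 != 86 -> empty
(97,20): row=0b1100001, col=0b10100, row AND col = 0b0 = 0; 0 != 20 -> empty
(160,162): col outside [0, 160] -> not filled
(149,63): row=0b10010101, col=0b111111, row AND col = 0b10101 = 21; 21 != 63 -> empty
(105,91): row=0b1101001, col=0b1011011, row AND col = 0b1001001 = 73; 73 != 91 -> empty
(170,136): row=0b10101010, col=0b10001000, row AND col = 0b10001000 = 136; 136 == 136 -> filled

Answer: no no no no yes no no no no no yes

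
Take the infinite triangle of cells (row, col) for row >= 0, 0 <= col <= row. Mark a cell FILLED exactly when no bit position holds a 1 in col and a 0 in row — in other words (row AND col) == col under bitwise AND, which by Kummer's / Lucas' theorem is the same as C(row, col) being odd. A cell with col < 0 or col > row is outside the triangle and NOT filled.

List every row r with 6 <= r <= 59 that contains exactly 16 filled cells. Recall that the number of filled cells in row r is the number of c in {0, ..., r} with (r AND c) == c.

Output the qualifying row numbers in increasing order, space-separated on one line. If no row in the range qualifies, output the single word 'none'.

Answer: 15 23 27 29 30 39 43 45 46 51 53 54 57 58

Derivation:
Row r has 2^popcount(r) filled cells, so we need popcount(r) = log2(16) = 4.
Scan r = 6..59 and keep those with exactly 4 one-bits:
r=6=110 popcount=2 -> skip
r=7=111 popcount=3 -> skip
r=8=1000 popcount=1 -> skip
r=9=1001 popcount=2 -> skip
r=10=1010 popcount=2 -> skip
r=11=1011 popcount=3 -> skip
r=12=1100 popcount=2 -> skip
r=13=1101 popcount=3 -> skip
r=14=1110 popcount=3 -> skip
r=15=1111 popcount=4 -> KEEP
r=16=10000 popcount=1 -> skip
r=17=10001 popcount=2 -> skip
r=18=10010 popcount=2 -> skip
r=19=10011 popcount=3 -> skip
r=20=10100 popcount=2 -> skip
r=21=10101 popcount=3 -> skip
r=22=10110 popcount=3 -> skip
r=23=10111 popcount=4 -> KEEP
r=24=11000 popcount=2 -> skip
r=25=11001 popcount=3 -> skip
r=26=11010 popcount=3 -> skip
r=27=11011 popcount=4 -> KEEP
r=28=11100 popcount=3 -> skip
r=29=11101 popcount=4 -> KEEP
r=30=11110 popcount=4 -> KEEP
r=31=11111 popcount=5 -> skip
r=32=100000 popcount=1 -> skip
r=33=100001 popcount=2 -> skip
r=34=100010 popcount=2 -> skip
r=35=100011 popcount=3 -> skip
r=36=100100 popcount=2 -> skip
r=37=100101 popcount=3 -> skip
r=38=100110 popcount=3 -> skip
r=39=100111 popcount=4 -> KEEP
r=40=101000 popcount=2 -> skip
r=41=101001 popcount=3 -> skip
r=42=101010 popcount=3 -> skip
r=43=101011 popcount=4 -> KEEP
r=44=101100 popcount=3 -> skip
r=45=101101 popcount=4 -> KEEP
r=46=101110 popcount=4 -> KEEP
r=47=101111 popcount=5 -> skip
r=48=110000 popcount=2 -> skip
r=49=110001 popcount=3 -> skip
r=50=110010 popcount=3 -> skip
r=51=110011 popcount=4 -> KEEP
r=52=110100 popcount=3 -> skip
r=53=110101 popcount=4 -> KEEP
r=54=110110 popcount=4 -> KEEP
r=55=110111 popcount=5 -> skip
r=56=111000 popcount=3 -> skip
r=57=111001 popcount=4 -> KEEP
r=58=111010 popcount=4 -> KEEP
r=59=111011 popcount=5 -> skip
Kept rows: 15 23 27 29 30 39 43 45 46 51 53 54 57 58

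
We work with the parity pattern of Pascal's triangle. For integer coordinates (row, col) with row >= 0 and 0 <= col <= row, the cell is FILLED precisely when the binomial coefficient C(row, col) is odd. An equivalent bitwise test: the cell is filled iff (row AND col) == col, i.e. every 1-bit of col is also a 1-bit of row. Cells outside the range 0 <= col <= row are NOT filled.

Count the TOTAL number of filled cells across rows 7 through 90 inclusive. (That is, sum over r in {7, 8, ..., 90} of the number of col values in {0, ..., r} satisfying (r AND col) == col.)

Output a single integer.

r7=111 pc3: +8 =8
r8=1000 pc1: +2 =10
r9=1001 pc2: +4 =14
r10=1010 pc2: +4 =18
r11=1011 pc3: +8 =26
r12=1100 pc2: +4 =30
r13=1101 pc3: +8 =38
r14=1110 pc3: +8 =46
r15=1111 pc4: +16 =62
r16=10000 pc1: +2 =64
r17=10001 pc2: +4 =68
r18=10010 pc2: +4 =72
r19=10011 pc3: +8 =80
r20=10100 pc2: +4 =84
r21=10101 pc3: +8 =92
r22=10110 pc3: +8 =100
r23=10111 pc4: +16 =116
r24=11000 pc2: +4 =120
r25=11001 pc3: +8 =128
r26=11010 pc3: +8 =136
r27=11011 pc4: +16 =152
r28=11100 pc3: +8 =160
r29=11101 pc4: +16 =176
r30=11110 pc4: +16 =192
r31=11111 pc5: +32 =224
r32=100000 pc1: +2 =226
r33=100001 pc2: +4 =230
r34=100010 pc2: +4 =234
r35=100011 pc3: +8 =242
r36=100100 pc2: +4 =246
r37=100101 pc3: +8 =254
r38=100110 pc3: +8 =262
r39=100111 pc4: +16 =278
r40=101000 pc2: +4 =282
r41=101001 pc3: +8 =290
r42=101010 pc3: +8 =298
r43=101011 pc4: +16 =314
r44=101100 pc3: +8 =322
r45=101101 pc4: +16 =338
r46=101110 pc4: +16 =354
r47=101111 pc5: +32 =386
r48=110000 pc2: +4 =390
r49=110001 pc3: +8 =398
r50=110010 pc3: +8 =406
r51=110011 pc4: +16 =422
r52=110100 pc3: +8 =430
r53=110101 pc4: +16 =446
r54=110110 pc4: +16 =462
r55=110111 pc5: +32 =494
r56=111000 pc3: +8 =502
r57=111001 pc4: +16 =518
r58=111010 pc4: +16 =534
r59=111011 pc5: +32 =566
r60=111100 pc4: +16 =582
r61=111101 pc5: +32 =614
r62=111110 pc5: +32 =646
r63=111111 pc6: +64 =710
r64=1000000 pc1: +2 =712
r65=1000001 pc2: +4 =716
r66=1000010 pc2: +4 =720
r67=1000011 pc3: +8 =728
r68=1000100 pc2: +4 =732
r69=1000101 pc3: +8 =740
r70=1000110 pc3: +8 =748
r71=1000111 pc4: +16 =764
r72=1001000 pc2: +4 =768
r73=1001001 pc3: +8 =776
r74=1001010 pc3: +8 =784
r75=1001011 pc4: +16 =800
r76=1001100 pc3: +8 =808
r77=1001101 pc4: +16 =824
r78=1001110 pc4: +16 =840
r79=1001111 pc5: +32 =872
r80=1010000 pc2: +4 =876
r81=1010001 pc3: +8 =884
r82=1010010 pc3: +8 =892
r83=1010011 pc4: +16 =908
r84=1010100 pc3: +8 =916
r85=1010101 pc4: +16 =932
r86=1010110 pc4: +16 =948
r87=1010111 pc5: +32 =980
r88=1011000 pc3: +8 =988
r89=1011001 pc4: +16 =1004
r90=1011010 pc4: +16 =1020

Answer: 1020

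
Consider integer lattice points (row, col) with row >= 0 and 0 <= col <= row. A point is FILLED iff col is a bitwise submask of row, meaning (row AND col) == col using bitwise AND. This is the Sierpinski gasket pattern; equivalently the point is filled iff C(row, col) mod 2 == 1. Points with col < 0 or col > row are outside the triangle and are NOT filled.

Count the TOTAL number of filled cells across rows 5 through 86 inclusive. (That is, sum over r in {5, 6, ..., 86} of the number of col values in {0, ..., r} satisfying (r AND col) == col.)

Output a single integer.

r5=101 pc2: +4 =4
r6=110 pc2: +4 =8
r7=111 pc3: +8 =16
r8=1000 pc1: +2 =18
r9=1001 pc2: +4 =22
r10=1010 pc2: +4 =26
r11=1011 pc3: +8 =34
r12=1100 pc2: +4 =38
r13=1101 pc3: +8 =46
r14=1110 pc3: +8 =54
r15=1111 pc4: +16 =70
r16=10000 pc1: +2 =72
r17=10001 pc2: +4 =76
r18=10010 pc2: +4 =80
r19=10011 pc3: +8 =88
r20=10100 pc2: +4 =92
r21=10101 pc3: +8 =100
r22=10110 pc3: +8 =108
r23=10111 pc4: +16 =124
r24=11000 pc2: +4 =128
r25=11001 pc3: +8 =136
r26=11010 pc3: +8 =144
r27=11011 pc4: +16 =160
r28=11100 pc3: +8 =168
r29=11101 pc4: +16 =184
r30=11110 pc4: +16 =200
r31=11111 pc5: +32 =232
r32=100000 pc1: +2 =234
r33=100001 pc2: +4 =238
r34=100010 pc2: +4 =242
r35=100011 pc3: +8 =250
r36=100100 pc2: +4 =254
r37=100101 pc3: +8 =262
r38=100110 pc3: +8 =270
r39=100111 pc4: +16 =286
r40=101000 pc2: +4 =290
r41=101001 pc3: +8 =298
r42=101010 pc3: +8 =306
r43=101011 pc4: +16 =322
r44=101100 pc3: +8 =330
r45=101101 pc4: +16 =346
r46=101110 pc4: +16 =362
r47=101111 pc5: +32 =394
r48=110000 pc2: +4 =398
r49=110001 pc3: +8 =406
r50=110010 pc3: +8 =414
r51=110011 pc4: +16 =430
r52=110100 pc3: +8 =438
r53=110101 pc4: +16 =454
r54=110110 pc4: +16 =470
r55=110111 pc5: +32 =502
r56=111000 pc3: +8 =510
r57=111001 pc4: +16 =526
r58=111010 pc4: +16 =542
r59=111011 pc5: +32 =574
r60=111100 pc4: +16 =590
r61=111101 pc5: +32 =622
r62=111110 pc5: +32 =654
r63=111111 pc6: +64 =718
r64=1000000 pc1: +2 =720
r65=1000001 pc2: +4 =724
r66=1000010 pc2: +4 =728
r67=1000011 pc3: +8 =736
r68=1000100 pc2: +4 =740
r69=1000101 pc3: +8 =748
r70=1000110 pc3: +8 =756
r71=1000111 pc4: +16 =772
r72=1001000 pc2: +4 =776
r73=1001001 pc3: +8 =784
r74=1001010 pc3: +8 =792
r75=1001011 pc4: +16 =808
r76=1001100 pc3: +8 =816
r77=1001101 pc4: +16 =832
r78=1001110 pc4: +16 =848
r79=1001111 pc5: +32 =880
r80=1010000 pc2: +4 =884
r81=1010001 pc3: +8 =892
r82=1010010 pc3: +8 =900
r83=1010011 pc4: +16 =916
r84=1010100 pc3: +8 =924
r85=1010101 pc4: +16 =940
r86=1010110 pc4: +16 =956

Answer: 956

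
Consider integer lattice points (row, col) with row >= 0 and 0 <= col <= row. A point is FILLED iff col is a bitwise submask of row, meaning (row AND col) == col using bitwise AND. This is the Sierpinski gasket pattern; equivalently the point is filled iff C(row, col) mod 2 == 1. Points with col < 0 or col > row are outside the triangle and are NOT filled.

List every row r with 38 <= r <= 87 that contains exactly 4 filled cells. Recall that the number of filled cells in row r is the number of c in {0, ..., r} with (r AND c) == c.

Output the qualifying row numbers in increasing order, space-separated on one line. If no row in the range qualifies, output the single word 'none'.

Row r has 2^popcount(r) filled cells, so we need popcount(r) = log2(4) = 2.
Scan r = 38..87 and keep those with exactly 2 one-bits:
r=38=100110 popcount=3 -> skip
r=39=100111 popcount=4 -> skip
r=40=101000 popcount=2 -> KEEP
r=41=101001 popcount=3 -> skip
r=42=101010 popcount=3 -> skip
r=43=101011 popcount=4 -> skip
r=44=101100 popcount=3 -> skip
r=45=101101 popcount=4 -> skip
r=46=101110 popcount=4 -> skip
r=47=101111 popcount=5 -> skip
r=48=110000 popcount=2 -> KEEP
r=49=110001 popcount=3 -> skip
r=50=110010 popcount=3 -> skip
r=51=110011 popcount=4 -> skip
r=52=110100 popcount=3 -> skip
r=53=110101 popcount=4 -> skip
r=54=110110 popcount=4 -> skip
r=55=110111 popcount=5 -> skip
r=56=111000 popcount=3 -> skip
r=57=111001 popcount=4 -> skip
r=58=111010 popcount=4 -> skip
r=59=111011 popcount=5 -> skip
r=60=111100 popcount=4 -> skip
r=61=111101 popcount=5 -> skip
r=62=111110 popcount=5 -> skip
r=63=111111 popcount=6 -> skip
r=64=1000000 popcount=1 -> skip
r=65=1000001 popcount=2 -> KEEP
r=66=1000010 popcount=2 -> KEEP
r=67=1000011 popcount=3 -> skip
r=68=1000100 popcount=2 -> KEEP
r=69=1000101 popcount=3 -> skip
r=70=1000110 popcount=3 -> skip
r=71=1000111 popcount=4 -> skip
r=72=1001000 popcount=2 -> KEEP
r=73=1001001 popcount=3 -> skip
r=74=1001010 popcount=3 -> skip
r=75=1001011 popcount=4 -> skip
r=76=1001100 popcount=3 -> skip
r=77=1001101 popcount=4 -> skip
r=78=1001110 popcount=4 -> skip
r=79=1001111 popcount=5 -> skip
r=80=1010000 popcount=2 -> KEEP
r=81=1010001 popcount=3 -> skip
r=82=1010010 popcount=3 -> skip
r=83=1010011 popcount=4 -> skip
r=84=1010100 popcount=3 -> skip
r=85=1010101 popcount=4 -> skip
r=86=1010110 popcount=4 -> skip
r=87=1010111 popcount=5 -> skip
Kept rows: 40 48 65 66 68 72 80

Answer: 40 48 65 66 68 72 80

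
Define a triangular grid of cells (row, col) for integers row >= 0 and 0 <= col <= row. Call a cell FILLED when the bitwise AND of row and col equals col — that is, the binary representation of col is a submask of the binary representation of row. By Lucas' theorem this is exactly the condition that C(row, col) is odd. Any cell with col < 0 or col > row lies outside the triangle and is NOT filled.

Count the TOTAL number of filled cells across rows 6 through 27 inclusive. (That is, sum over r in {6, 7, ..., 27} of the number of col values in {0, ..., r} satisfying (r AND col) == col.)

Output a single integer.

Answer: 156

Derivation:
r6=110 pc2: +4 =4
r7=111 pc3: +8 =12
r8=1000 pc1: +2 =14
r9=1001 pc2: +4 =18
r10=1010 pc2: +4 =22
r11=1011 pc3: +8 =30
r12=1100 pc2: +4 =34
r13=1101 pc3: +8 =42
r14=1110 pc3: +8 =50
r15=1111 pc4: +16 =66
r16=10000 pc1: +2 =68
r17=10001 pc2: +4 =72
r18=10010 pc2: +4 =76
r19=10011 pc3: +8 =84
r20=10100 pc2: +4 =88
r21=10101 pc3: +8 =96
r22=10110 pc3: +8 =104
r23=10111 pc4: +16 =120
r24=11000 pc2: +4 =124
r25=11001 pc3: +8 =132
r26=11010 pc3: +8 =140
r27=11011 pc4: +16 =156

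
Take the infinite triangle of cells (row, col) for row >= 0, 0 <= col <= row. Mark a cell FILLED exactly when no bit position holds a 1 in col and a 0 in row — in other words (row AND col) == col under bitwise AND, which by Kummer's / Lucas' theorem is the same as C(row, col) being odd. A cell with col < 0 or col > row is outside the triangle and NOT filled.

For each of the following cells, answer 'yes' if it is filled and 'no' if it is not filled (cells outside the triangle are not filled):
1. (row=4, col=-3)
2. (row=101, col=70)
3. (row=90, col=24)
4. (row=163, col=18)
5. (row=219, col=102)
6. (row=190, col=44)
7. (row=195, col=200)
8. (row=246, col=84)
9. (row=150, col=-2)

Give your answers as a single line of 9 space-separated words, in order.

Answer: no no yes no no yes no yes no

Derivation:
(4,-3): col outside [0, 4] -> not filled
(101,70): row=0b1100101, col=0b1000110, row AND col = 0b1000100 = 68; 68 != 70 -> empty
(90,24): row=0b1011010, col=0b11000, row AND col = 0b11000 = 24; 24 == 24 -> filled
(163,18): row=0b10100011, col=0b10010, row AND col = 0b10 = 2; 2 != 18 -> empty
(219,102): row=0b11011011, col=0b1100110, row AND col = 0b1000010 = 66; 66 != 102 -> empty
(190,44): row=0b10111110, col=0b101100, row AND col = 0b101100 = 44; 44 == 44 -> filled
(195,200): col outside [0, 195] -> not filled
(246,84): row=0b11110110, col=0b1010100, row AND col = 0b1010100 = 84; 84 == 84 -> filled
(150,-2): col outside [0, 150] -> not filled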